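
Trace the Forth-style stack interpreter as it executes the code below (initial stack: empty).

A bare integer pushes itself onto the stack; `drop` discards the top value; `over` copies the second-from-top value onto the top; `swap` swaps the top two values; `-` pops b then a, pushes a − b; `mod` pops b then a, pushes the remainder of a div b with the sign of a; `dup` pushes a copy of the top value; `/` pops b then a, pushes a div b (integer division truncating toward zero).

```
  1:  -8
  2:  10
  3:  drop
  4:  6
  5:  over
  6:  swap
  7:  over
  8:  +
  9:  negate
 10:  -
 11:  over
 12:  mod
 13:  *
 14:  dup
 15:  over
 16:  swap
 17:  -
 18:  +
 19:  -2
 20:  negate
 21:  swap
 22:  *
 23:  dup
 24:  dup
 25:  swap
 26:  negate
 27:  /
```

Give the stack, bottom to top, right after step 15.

-8     -> [-8]
10     -> [-8, 10]
drop   -> [-8]
6      -> [-8, 6]
over   -> [-8, 6, -8]
swap   -> [-8, -8, 6]
over   -> [-8, -8, 6, -8]
+      -> [-8, -8, -2]
negate -> [-8, -8, 2]
-      -> [-8, -10]
over   -> [-8, -10, -8]
mod    -> [-8, -2]
*      -> [16]
dup    -> [16, 16]
over   -> [16, 16, 16]

[16, 16, 16]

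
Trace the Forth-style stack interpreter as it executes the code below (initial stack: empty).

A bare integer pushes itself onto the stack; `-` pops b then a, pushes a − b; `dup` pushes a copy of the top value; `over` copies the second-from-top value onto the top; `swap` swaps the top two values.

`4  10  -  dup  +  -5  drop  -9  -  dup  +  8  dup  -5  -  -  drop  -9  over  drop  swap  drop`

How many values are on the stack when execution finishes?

1

4    : [4]
10   : [4, 10]
-    : [-6]
dup  : [-6, -6]
+    : [-12]
-5   : [-12, -5]
drop : [-12]
-9   : [-12, -9]
-    : [-3]
dup  : [-3, -3]
+    : [-6]
8    : [-6, 8]
dup  : [-6, 8, 8]
-5   : [-6, 8, 8, -5]
-    : [-6, 8, 13]
-    : [-6, -5]
drop : [-6]
-9   : [-6, -9]
over : [-6, -9, -6]
drop : [-6, -9]
swap : [-9, -6]
drop : [-9]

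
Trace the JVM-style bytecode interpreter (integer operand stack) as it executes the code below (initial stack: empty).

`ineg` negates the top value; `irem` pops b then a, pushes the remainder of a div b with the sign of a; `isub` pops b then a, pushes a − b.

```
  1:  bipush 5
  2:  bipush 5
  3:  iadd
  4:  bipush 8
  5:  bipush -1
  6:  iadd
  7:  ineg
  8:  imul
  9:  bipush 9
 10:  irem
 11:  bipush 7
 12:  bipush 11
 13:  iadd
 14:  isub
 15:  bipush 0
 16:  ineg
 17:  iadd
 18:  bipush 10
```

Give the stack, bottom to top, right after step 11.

[-7, 7]

bipush 5  → [5]
bipush 5  → [5, 5]
iadd      → [10]
bipush 8  → [10, 8]
bipush -1 → [10, 8, -1]
iadd      → [10, 7]
ineg      → [10, -7]
imul      → [-70]
bipush 9  → [-70, 9]
irem      → [-7]
bipush 7  → [-7, 7]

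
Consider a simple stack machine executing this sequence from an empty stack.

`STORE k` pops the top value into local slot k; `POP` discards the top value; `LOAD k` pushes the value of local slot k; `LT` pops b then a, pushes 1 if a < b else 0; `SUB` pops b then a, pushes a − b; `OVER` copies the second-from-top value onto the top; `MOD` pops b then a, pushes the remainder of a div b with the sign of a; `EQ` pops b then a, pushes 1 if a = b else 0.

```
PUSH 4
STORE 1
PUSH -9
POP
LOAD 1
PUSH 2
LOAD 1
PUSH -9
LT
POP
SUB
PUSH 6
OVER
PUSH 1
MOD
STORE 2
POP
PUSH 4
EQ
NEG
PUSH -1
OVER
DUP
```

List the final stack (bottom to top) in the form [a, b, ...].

PUSH 4  → [4]
STORE 1 → []
PUSH -9 → [-9]
POP     → []
LOAD 1  → [4]
PUSH 2  → [4, 2]
LOAD 1  → [4, 2, 4]
PUSH -9 → [4, 2, 4, -9]
LT      → [4, 2, 0]
POP     → [4, 2]
SUB     → [2]
PUSH 6  → [2, 6]
OVER    → [2, 6, 2]
PUSH 1  → [2, 6, 2, 1]
MOD     → [2, 6, 0]
STORE 2 → [2, 6]
POP     → [2]
PUSH 4  → [2, 4]
EQ      → [0]
NEG     → [0]
PUSH -1 → [0, -1]
OVER    → [0, -1, 0]
DUP     → [0, -1, 0, 0]

[0, -1, 0, 0]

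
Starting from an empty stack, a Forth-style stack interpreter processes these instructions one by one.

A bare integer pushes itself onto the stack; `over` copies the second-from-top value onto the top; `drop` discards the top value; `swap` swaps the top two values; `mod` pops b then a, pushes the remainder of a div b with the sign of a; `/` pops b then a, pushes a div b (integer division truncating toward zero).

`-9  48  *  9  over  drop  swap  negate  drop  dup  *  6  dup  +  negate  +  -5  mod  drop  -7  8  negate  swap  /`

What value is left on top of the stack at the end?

-9     -> -9
48     -> -9 48
*      -> -432
9      -> -432 9
over   -> -432 9 -432
drop   -> -432 9
swap   -> 9 -432
negate -> 9 432
drop   -> 9
dup    -> 9 9
*      -> 81
6      -> 81 6
dup    -> 81 6 6
+      -> 81 12
negate -> 81 -12
+      -> 69
-5     -> 69 -5
mod    -> 4
drop   -> (empty)
-7     -> -7
8      -> -7 8
negate -> -7 -8
swap   -> -8 -7
/      -> 1

1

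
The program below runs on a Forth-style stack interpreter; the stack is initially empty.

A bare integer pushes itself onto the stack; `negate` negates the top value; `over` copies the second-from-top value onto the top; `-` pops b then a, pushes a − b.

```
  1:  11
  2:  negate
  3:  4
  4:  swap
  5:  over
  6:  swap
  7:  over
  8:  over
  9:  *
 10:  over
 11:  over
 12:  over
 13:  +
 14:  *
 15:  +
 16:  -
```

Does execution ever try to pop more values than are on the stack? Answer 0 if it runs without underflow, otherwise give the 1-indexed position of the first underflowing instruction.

11      [11]
negate  [-11]
4       [-11, 4]
swap    [4, -11]
over    [4, -11, 4]
swap    [4, 4, -11]
over    [4, 4, -11, 4]
over    [4, 4, -11, 4, -11]
*       [4, 4, -11, -44]
over    [4, 4, -11, -44, -11]
over    [4, 4, -11, -44, -11, -44]
over    [4, 4, -11, -44, -11, -44, -11]
+       [4, 4, -11, -44, -11, -55]
*       [4, 4, -11, -44, 605]
+       [4, 4, -11, 561]
-       [4, 4, -572]

0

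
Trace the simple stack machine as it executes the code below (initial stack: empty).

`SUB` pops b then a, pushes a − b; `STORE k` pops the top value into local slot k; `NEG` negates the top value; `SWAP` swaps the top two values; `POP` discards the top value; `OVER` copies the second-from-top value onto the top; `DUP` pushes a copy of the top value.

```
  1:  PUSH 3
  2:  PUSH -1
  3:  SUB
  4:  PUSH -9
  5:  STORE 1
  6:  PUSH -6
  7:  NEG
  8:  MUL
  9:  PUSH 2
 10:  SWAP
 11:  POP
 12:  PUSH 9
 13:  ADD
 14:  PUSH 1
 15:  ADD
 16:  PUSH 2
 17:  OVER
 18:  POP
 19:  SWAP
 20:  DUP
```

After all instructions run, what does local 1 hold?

PUSH 3   3
PUSH -1  3 -1
SUB      4
PUSH -9  4 -9
STORE 1  4
PUSH -6  4 -6
NEG      4 6
MUL      24
PUSH 2   24 2
SWAP     2 24
POP      2
PUSH 9   2 9
ADD      11
PUSH 1   11 1
ADD      12
PUSH 2   12 2
OVER     12 2 12
POP      12 2
SWAP     2 12
DUP      2 12 12

-9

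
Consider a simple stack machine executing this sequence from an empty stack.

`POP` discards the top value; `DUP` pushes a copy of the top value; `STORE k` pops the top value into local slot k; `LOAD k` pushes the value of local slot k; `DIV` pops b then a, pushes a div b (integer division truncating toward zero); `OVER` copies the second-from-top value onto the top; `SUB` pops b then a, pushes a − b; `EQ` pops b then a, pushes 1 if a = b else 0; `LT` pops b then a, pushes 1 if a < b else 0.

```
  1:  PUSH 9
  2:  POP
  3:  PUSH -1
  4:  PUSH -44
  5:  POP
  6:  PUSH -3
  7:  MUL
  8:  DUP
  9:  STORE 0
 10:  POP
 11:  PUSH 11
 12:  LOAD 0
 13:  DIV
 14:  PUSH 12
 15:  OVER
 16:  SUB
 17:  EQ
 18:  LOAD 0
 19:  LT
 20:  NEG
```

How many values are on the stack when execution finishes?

1

PUSH 9   -> 9
POP      -> (empty)
PUSH -1  -> -1
PUSH -44 -> -1 -44
POP      -> -1
PUSH -3  -> -1 -3
MUL      -> 3
DUP      -> 3 3
STORE 0  -> 3
POP      -> (empty)
PUSH 11  -> 11
LOAD 0   -> 11 3
DIV      -> 3
PUSH 12  -> 3 12
OVER     -> 3 12 3
SUB      -> 3 9
EQ       -> 0
LOAD 0   -> 0 3
LT       -> 1
NEG      -> -1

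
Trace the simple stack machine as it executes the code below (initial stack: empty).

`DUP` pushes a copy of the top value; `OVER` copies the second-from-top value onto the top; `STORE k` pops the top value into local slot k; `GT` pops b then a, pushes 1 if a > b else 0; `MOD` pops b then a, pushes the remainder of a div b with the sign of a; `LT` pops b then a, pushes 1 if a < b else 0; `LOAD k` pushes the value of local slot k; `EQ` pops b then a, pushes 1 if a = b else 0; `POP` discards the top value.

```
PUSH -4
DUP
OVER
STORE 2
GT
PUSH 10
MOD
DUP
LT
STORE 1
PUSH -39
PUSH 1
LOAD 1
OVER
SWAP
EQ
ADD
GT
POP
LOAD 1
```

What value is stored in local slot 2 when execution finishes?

-4

PUSH -4   -4
DUP       -4 -4
OVER      -4 -4 -4
STORE 2   -4 -4
GT        0
PUSH 10   0 10
MOD       0
DUP       0 0
LT        0
STORE 1   (empty)
PUSH -39  -39
PUSH 1    -39 1
LOAD 1    -39 1 0
OVER      -39 1 0 1
SWAP      -39 1 1 0
EQ        -39 1 0
ADD       -39 1
GT        0
POP       (empty)
LOAD 1    0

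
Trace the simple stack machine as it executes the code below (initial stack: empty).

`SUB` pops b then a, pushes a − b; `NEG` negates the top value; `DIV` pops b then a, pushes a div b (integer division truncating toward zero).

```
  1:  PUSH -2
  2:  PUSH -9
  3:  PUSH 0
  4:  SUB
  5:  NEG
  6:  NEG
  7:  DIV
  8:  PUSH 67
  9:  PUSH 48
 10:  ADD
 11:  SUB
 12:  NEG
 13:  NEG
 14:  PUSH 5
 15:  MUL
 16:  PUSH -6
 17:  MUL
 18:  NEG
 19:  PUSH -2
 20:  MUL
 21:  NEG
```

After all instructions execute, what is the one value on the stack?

PUSH -2  [-2]
PUSH -9  [-2, -9]
PUSH 0   [-2, -9, 0]
SUB      [-2, -9]
NEG      [-2, 9]
NEG      [-2, -9]
DIV      [0]
PUSH 67  [0, 67]
PUSH 48  [0, 67, 48]
ADD      [0, 115]
SUB      [-115]
NEG      [115]
NEG      [-115]
PUSH 5   [-115, 5]
MUL      [-575]
PUSH -6  [-575, -6]
MUL      [3450]
NEG      [-3450]
PUSH -2  [-3450, -2]
MUL      [6900]
NEG      [-6900]

-6900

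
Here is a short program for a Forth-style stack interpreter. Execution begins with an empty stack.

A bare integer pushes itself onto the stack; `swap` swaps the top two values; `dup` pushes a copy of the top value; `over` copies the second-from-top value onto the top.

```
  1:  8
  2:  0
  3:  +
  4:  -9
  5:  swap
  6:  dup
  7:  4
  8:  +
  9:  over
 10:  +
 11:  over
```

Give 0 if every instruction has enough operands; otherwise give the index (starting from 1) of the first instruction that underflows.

0

8    → [8]
0    → [8, 0]
+    → [8]
-9   → [8, -9]
swap → [-9, 8]
dup  → [-9, 8, 8]
4    → [-9, 8, 8, 4]
+    → [-9, 8, 12]
over → [-9, 8, 12, 8]
+    → [-9, 8, 20]
over → [-9, 8, 20, 8]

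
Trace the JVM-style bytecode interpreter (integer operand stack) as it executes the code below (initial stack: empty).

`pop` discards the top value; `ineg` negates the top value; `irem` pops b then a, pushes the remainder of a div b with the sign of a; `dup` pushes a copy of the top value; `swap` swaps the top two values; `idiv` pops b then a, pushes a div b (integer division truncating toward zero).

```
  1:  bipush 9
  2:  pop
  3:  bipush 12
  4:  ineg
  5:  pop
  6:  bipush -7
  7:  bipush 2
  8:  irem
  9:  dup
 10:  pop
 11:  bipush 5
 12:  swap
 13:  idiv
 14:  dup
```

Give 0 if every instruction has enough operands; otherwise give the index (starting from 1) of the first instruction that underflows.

bipush 9  : 9
pop       : (empty)
bipush 12 : 12
ineg      : -12
pop       : (empty)
bipush -7 : -7
bipush 2  : -7 2
irem      : -1
dup       : -1 -1
pop       : -1
bipush 5  : -1 5
swap      : 5 -1
idiv      : -5
dup       : -5 -5

0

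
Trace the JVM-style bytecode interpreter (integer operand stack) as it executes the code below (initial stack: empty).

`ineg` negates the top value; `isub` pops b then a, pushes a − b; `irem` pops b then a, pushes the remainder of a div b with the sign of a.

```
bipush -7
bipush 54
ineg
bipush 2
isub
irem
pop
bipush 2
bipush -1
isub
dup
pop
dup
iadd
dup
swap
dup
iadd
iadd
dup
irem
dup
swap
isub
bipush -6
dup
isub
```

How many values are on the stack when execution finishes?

bipush -7 : -7
bipush 54 : -7 54
ineg      : -7 -54
bipush 2  : -7 -54 2
isub      : -7 -56
irem      : -7
pop       : (empty)
bipush 2  : 2
bipush -1 : 2 -1
isub      : 3
dup       : 3 3
pop       : 3
dup       : 3 3
iadd      : 6
dup       : 6 6
swap      : 6 6
dup       : 6 6 6
iadd      : 6 12
iadd      : 18
dup       : 18 18
irem      : 0
dup       : 0 0
swap      : 0 0
isub      : 0
bipush -6 : 0 -6
dup       : 0 -6 -6
isub      : 0 0

2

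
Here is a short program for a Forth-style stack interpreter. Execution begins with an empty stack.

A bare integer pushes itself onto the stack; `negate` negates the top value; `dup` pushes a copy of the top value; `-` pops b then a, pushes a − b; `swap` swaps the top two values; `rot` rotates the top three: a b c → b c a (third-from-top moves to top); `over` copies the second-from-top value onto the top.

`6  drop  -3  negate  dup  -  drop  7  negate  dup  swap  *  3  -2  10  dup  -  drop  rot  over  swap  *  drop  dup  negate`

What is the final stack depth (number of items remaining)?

3

6      → 6
drop   → (empty)
-3     → -3
negate → 3
dup    → 3 3
-      → 0
drop   → (empty)
7      → 7
negate → -7
dup    → -7 -7
swap   → -7 -7
*      → 49
3      → 49 3
-2     → 49 3 -2
10     → 49 3 -2 10
dup    → 49 3 -2 10 10
-      → 49 3 -2 0
drop   → 49 3 -2
rot    → 3 -2 49
over   → 3 -2 49 -2
swap   → 3 -2 -2 49
*      → 3 -2 -98
drop   → 3 -2
dup    → 3 -2 -2
negate → 3 -2 2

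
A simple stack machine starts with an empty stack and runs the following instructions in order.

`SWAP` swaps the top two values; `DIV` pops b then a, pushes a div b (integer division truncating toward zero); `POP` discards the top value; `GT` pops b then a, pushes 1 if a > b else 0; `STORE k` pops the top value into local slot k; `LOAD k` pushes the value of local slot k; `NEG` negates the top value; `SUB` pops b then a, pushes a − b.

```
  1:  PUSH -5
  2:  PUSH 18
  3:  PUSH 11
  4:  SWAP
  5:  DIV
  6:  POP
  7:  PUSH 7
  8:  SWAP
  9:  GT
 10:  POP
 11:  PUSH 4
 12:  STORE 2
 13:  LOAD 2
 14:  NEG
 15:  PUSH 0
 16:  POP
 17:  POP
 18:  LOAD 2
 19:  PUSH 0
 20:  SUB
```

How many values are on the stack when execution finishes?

PUSH -5 : [-5]
PUSH 18 : [-5, 18]
PUSH 11 : [-5, 18, 11]
SWAP    : [-5, 11, 18]
DIV     : [-5, 0]
POP     : [-5]
PUSH 7  : [-5, 7]
SWAP    : [7, -5]
GT      : [1]
POP     : []
PUSH 4  : [4]
STORE 2 : []
LOAD 2  : [4]
NEG     : [-4]
PUSH 0  : [-4, 0]
POP     : [-4]
POP     : []
LOAD 2  : [4]
PUSH 0  : [4, 0]
SUB     : [4]

1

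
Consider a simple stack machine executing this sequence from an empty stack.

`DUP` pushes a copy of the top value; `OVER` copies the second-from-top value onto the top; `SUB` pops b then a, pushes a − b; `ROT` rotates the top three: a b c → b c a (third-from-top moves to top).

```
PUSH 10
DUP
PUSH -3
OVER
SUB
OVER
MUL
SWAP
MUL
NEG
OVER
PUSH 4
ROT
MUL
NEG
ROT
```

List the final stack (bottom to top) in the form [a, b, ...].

PUSH 10  10
DUP      10 10
PUSH -3  10 10 -3
OVER     10 10 -3 10
SUB      10 10 -13
OVER     10 10 -13 10
MUL      10 10 -130
SWAP     10 -130 10
MUL      10 -1300
NEG      10 1300
OVER     10 1300 10
PUSH 4   10 1300 10 4
ROT      10 10 4 1300
MUL      10 10 5200
NEG      10 10 -5200
ROT      10 -5200 10

[10, -5200, 10]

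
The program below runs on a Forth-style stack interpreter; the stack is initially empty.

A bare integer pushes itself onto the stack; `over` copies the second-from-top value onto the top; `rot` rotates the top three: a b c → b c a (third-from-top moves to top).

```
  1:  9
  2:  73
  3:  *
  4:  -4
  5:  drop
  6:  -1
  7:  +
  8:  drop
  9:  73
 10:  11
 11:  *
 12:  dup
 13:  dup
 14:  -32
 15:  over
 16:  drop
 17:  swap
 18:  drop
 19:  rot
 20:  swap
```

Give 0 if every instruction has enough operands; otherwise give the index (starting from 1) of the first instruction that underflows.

9    -> 9
73   -> 9 73
*    -> 657
-4   -> 657 -4
drop -> 657
-1   -> 657 -1
+    -> 656
drop -> (empty)
73   -> 73
11   -> 73 11
*    -> 803
dup  -> 803 803
dup  -> 803 803 803
-32  -> 803 803 803 -32
over -> 803 803 803 -32 803
drop -> 803 803 803 -32
swap -> 803 803 -32 803
drop -> 803 803 -32
rot  -> 803 -32 803
swap -> 803 803 -32

0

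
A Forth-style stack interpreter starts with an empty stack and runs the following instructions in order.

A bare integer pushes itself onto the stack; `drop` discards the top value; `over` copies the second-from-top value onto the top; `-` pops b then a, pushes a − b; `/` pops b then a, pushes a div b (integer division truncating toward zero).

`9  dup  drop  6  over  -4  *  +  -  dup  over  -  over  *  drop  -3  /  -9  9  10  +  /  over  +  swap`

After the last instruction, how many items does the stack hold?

9    -> 9
dup  -> 9 9
drop -> 9
6    -> 9 6
over -> 9 6 9
-4   -> 9 6 9 -4
*    -> 9 6 -36
+    -> 9 -30
-    -> 39
dup  -> 39 39
over -> 39 39 39
-    -> 39 0
over -> 39 0 39
*    -> 39 0
drop -> 39
-3   -> 39 -3
/    -> -13
-9   -> -13 -9
9    -> -13 -9 9
10   -> -13 -9 9 10
+    -> -13 -9 19
/    -> -13 0
over -> -13 0 -13
+    -> -13 -13
swap -> -13 -13

2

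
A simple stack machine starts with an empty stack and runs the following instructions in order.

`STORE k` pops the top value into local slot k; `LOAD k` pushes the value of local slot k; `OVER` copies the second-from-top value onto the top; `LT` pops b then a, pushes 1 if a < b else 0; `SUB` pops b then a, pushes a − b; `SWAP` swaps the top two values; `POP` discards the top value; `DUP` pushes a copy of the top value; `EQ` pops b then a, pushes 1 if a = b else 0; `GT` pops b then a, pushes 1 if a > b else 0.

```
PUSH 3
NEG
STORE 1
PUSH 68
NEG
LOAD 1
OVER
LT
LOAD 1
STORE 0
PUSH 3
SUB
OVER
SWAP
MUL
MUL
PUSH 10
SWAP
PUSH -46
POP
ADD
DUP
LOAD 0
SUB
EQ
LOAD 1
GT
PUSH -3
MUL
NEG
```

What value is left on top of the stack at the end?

PUSH 3    3
NEG       -3
STORE 1   (empty)
PUSH 68   68
NEG       -68
LOAD 1    -68 -3
OVER      -68 -3 -68
LT        -68 0
LOAD 1    -68 0 -3
STORE 0   -68 0
PUSH 3    -68 0 3
SUB       -68 -3
OVER      -68 -3 -68
SWAP      -68 -68 -3
MUL       -68 204
MUL       -13872
PUSH 10   -13872 10
SWAP      10 -13872
PUSH -46  10 -13872 -46
POP       10 -13872
ADD       -13862
DUP       -13862 -13862
LOAD 0    -13862 -13862 -3
SUB       -13862 -13859
EQ        0
LOAD 1    0 -3
GT        1
PUSH -3   1 -3
MUL       -3
NEG       3

3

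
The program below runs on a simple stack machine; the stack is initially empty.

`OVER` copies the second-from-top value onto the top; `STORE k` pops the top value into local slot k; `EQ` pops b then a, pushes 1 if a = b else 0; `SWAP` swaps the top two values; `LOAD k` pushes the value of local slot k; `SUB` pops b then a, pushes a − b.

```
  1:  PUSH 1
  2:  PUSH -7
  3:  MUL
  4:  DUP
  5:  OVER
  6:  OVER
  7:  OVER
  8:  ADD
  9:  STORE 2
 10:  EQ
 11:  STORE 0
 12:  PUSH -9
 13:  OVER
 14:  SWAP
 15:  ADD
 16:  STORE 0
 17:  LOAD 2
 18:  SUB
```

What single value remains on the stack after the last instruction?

PUSH 1   [1]
PUSH -7  [1, -7]
MUL      [-7]
DUP      [-7, -7]
OVER     [-7, -7, -7]
OVER     [-7, -7, -7, -7]
OVER     [-7, -7, -7, -7, -7]
ADD      [-7, -7, -7, -14]
STORE 2  [-7, -7, -7]
EQ       [-7, 1]
STORE 0  [-7]
PUSH -9  [-7, -9]
OVER     [-7, -9, -7]
SWAP     [-7, -7, -9]
ADD      [-7, -16]
STORE 0  [-7]
LOAD 2   [-7, -14]
SUB      [7]

7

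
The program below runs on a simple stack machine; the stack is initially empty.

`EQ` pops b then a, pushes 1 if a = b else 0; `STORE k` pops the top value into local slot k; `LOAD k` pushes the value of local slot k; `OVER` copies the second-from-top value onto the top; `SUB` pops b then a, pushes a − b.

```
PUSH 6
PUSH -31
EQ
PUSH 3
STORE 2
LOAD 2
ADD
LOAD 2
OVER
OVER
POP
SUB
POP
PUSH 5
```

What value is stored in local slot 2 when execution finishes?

PUSH 6   : 6
PUSH -31 : 6 -31
EQ       : 0
PUSH 3   : 0 3
STORE 2  : 0
LOAD 2   : 0 3
ADD      : 3
LOAD 2   : 3 3
OVER     : 3 3 3
OVER     : 3 3 3 3
POP      : 3 3 3
SUB      : 3 0
POP      : 3
PUSH 5   : 3 5

3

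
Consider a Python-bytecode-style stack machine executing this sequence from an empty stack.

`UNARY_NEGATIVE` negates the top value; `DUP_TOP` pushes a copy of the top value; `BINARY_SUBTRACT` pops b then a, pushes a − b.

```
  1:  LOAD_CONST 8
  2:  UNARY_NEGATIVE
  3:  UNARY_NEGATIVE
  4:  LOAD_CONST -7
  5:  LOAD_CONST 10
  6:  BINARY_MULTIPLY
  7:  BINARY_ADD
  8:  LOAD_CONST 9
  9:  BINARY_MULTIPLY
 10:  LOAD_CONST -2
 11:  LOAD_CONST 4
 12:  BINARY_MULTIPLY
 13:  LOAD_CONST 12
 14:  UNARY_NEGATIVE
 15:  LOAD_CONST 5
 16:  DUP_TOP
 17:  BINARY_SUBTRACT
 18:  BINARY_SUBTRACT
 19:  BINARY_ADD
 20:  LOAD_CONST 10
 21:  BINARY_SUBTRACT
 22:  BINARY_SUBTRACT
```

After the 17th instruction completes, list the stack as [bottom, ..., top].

LOAD_CONST 8    -> [8]
UNARY_NEGATIVE  -> [-8]
UNARY_NEGATIVE  -> [8]
LOAD_CONST -7   -> [8, -7]
LOAD_CONST 10   -> [8, -7, 10]
BINARY_MULTIPLY -> [8, -70]
BINARY_ADD      -> [-62]
LOAD_CONST 9    -> [-62, 9]
BINARY_MULTIPLY -> [-558]
LOAD_CONST -2   -> [-558, -2]
LOAD_CONST 4    -> [-558, -2, 4]
BINARY_MULTIPLY -> [-558, -8]
LOAD_CONST 12   -> [-558, -8, 12]
UNARY_NEGATIVE  -> [-558, -8, -12]
LOAD_CONST 5    -> [-558, -8, -12, 5]
DUP_TOP         -> [-558, -8, -12, 5, 5]
BINARY_SUBTRACT -> [-558, -8, -12, 0]

[-558, -8, -12, 0]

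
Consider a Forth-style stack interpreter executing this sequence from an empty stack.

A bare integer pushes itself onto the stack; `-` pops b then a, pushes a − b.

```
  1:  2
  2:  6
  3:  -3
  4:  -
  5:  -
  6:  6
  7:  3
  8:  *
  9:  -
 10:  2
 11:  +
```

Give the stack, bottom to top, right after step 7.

[-7, 6, 3]

2   2
6   2 6
-3  2 6 -3
-   2 9
-   -7
6   -7 6
3   -7 6 3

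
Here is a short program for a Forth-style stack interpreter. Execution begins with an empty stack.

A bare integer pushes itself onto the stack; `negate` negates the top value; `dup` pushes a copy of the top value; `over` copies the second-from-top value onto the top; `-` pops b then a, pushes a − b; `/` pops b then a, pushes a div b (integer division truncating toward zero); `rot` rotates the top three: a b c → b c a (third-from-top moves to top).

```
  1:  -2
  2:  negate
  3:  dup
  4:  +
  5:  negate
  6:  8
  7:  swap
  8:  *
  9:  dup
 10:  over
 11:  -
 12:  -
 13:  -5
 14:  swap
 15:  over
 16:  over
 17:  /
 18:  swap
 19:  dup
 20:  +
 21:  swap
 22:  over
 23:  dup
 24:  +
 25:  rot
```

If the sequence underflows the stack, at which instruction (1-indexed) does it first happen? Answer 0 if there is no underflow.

-2     -> -2
negate -> 2
dup    -> 2 2
+      -> 4
negate -> -4
8      -> -4 8
swap   -> 8 -4
*      -> -32
dup    -> -32 -32
over   -> -32 -32 -32
-      -> -32 0
-      -> -32
-5     -> -32 -5
swap   -> -5 -32
over   -> -5 -32 -5
over   -> -5 -32 -5 -32
/      -> -5 -32 0
swap   -> -5 0 -32
dup    -> -5 0 -32 -32
+      -> -5 0 -64
swap   -> -5 -64 0
over   -> -5 -64 0 -64
dup    -> -5 -64 0 -64 -64
+      -> -5 -64 0 -128
rot    -> -5 0 -128 -64

0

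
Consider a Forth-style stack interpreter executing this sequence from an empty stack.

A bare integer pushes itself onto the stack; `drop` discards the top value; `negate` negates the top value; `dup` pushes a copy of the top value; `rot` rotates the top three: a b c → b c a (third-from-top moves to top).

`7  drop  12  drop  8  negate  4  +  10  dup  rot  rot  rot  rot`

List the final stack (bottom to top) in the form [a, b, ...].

[10, 10, -4]

7      -> 7
drop   -> (empty)
12     -> 12
drop   -> (empty)
8      -> 8
negate -> -8
4      -> -8 4
+      -> -4
10     -> -4 10
dup    -> -4 10 10
rot    -> 10 10 -4
rot    -> 10 -4 10
rot    -> -4 10 10
rot    -> 10 10 -4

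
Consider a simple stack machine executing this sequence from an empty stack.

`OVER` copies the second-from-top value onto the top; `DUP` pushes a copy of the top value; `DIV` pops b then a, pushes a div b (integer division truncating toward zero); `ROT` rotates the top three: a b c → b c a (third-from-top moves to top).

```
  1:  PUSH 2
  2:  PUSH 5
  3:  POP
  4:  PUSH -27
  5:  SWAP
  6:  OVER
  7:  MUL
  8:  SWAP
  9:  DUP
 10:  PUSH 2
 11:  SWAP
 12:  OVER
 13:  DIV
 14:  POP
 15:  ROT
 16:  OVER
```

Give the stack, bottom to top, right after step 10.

PUSH 2   : 2
PUSH 5   : 2 5
POP      : 2
PUSH -27 : 2 -27
SWAP     : -27 2
OVER     : -27 2 -27
MUL      : -27 -54
SWAP     : -54 -27
DUP      : -54 -27 -27
PUSH 2   : -54 -27 -27 2

[-54, -27, -27, 2]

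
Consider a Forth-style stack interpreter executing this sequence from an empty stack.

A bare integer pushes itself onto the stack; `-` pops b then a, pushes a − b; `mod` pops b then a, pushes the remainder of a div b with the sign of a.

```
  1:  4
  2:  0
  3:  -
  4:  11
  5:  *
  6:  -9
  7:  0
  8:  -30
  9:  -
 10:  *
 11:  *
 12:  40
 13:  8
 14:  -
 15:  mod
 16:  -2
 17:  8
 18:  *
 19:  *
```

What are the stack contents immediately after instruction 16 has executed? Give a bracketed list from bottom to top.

4    [4]
0    [4, 0]
-    [4]
11   [4, 11]
*    [44]
-9   [44, -9]
0    [44, -9, 0]
-30  [44, -9, 0, -30]
-    [44, -9, 30]
*    [44, -270]
*    [-11880]
40   [-11880, 40]
8    [-11880, 40, 8]
-    [-11880, 32]
mod  [-8]
-2   [-8, -2]

[-8, -2]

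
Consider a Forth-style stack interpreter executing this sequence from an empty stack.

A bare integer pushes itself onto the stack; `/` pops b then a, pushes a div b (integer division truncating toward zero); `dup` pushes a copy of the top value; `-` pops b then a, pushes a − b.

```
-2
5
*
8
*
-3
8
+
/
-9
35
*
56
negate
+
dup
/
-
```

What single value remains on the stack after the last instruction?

-2     → -2
5      → -2 5
*      → -10
8      → -10 8
*      → -80
-3     → -80 -3
8      → -80 -3 8
+      → -80 5
/      → -16
-9     → -16 -9
35     → -16 -9 35
*      → -16 -315
56     → -16 -315 56
negate → -16 -315 -56
+      → -16 -371
dup    → -16 -371 -371
/      → -16 1
-      → -17

-17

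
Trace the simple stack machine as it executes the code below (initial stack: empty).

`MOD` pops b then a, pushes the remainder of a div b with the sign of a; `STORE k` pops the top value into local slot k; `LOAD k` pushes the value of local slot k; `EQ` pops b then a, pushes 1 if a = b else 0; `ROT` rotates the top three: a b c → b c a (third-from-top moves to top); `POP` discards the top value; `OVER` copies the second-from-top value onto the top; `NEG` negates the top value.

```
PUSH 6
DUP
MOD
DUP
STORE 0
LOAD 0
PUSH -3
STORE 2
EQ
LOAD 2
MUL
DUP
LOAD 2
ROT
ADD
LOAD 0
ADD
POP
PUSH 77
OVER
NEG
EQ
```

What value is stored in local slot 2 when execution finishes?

PUSH 6  → 6
DUP     → 6 6
MOD     → 0
DUP     → 0 0
STORE 0 → 0
LOAD 0  → 0 0
PUSH -3 → 0 0 -3
STORE 2 → 0 0
EQ      → 1
LOAD 2  → 1 -3
MUL     → -3
DUP     → -3 -3
LOAD 2  → -3 -3 -3
ROT     → -3 -3 -3
ADD     → -3 -6
LOAD 0  → -3 -6 0
ADD     → -3 -6
POP     → -3
PUSH 77 → -3 77
OVER    → -3 77 -3
NEG     → -3 77 3
EQ      → -3 0

-3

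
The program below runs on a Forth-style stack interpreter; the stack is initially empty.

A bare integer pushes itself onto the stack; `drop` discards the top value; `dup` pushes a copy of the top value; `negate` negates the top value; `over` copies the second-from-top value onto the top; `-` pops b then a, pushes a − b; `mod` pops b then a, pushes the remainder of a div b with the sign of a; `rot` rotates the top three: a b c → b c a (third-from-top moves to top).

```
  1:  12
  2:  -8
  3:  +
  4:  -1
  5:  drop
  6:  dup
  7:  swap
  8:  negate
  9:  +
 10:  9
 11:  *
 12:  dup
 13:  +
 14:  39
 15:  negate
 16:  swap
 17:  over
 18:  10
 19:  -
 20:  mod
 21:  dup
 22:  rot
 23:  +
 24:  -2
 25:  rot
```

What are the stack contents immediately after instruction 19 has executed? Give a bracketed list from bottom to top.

[-39, 0, -49]

12      12
-8      12 -8
+       4
-1      4 -1
drop    4
dup     4 4
swap    4 4
negate  4 -4
+       0
9       0 9
*       0
dup     0 0
+       0
39      0 39
negate  0 -39
swap    -39 0
over    -39 0 -39
10      -39 0 -39 10
-       -39 0 -49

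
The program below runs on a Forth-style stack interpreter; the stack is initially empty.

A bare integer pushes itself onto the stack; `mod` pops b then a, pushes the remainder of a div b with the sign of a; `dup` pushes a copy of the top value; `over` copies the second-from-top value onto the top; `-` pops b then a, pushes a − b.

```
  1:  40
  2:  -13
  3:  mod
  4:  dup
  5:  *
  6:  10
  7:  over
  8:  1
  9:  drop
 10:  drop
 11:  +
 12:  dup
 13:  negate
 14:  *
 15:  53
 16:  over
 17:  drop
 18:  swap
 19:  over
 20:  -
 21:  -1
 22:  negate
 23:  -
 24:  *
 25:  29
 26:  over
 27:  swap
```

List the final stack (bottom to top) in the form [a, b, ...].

[-9275, -9275, 29]

40      [40]
-13     [40, -13]
mod     [1]
dup     [1, 1]
*       [1]
10      [1, 10]
over    [1, 10, 1]
1       [1, 10, 1, 1]
drop    [1, 10, 1]
drop    [1, 10]
+       [11]
dup     [11, 11]
negate  [11, -11]
*       [-121]
53      [-121, 53]
over    [-121, 53, -121]
drop    [-121, 53]
swap    [53, -121]
over    [53, -121, 53]
-       [53, -174]
-1      [53, -174, -1]
negate  [53, -174, 1]
-       [53, -175]
*       [-9275]
29      [-9275, 29]
over    [-9275, 29, -9275]
swap    [-9275, -9275, 29]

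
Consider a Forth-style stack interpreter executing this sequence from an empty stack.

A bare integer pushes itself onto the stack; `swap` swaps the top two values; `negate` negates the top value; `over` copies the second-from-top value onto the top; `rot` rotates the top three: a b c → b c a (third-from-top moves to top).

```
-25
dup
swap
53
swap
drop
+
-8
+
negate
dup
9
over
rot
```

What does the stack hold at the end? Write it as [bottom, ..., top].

-25    -> -25
dup    -> -25 -25
swap   -> -25 -25
53     -> -25 -25 53
swap   -> -25 53 -25
drop   -> -25 53
+      -> 28
-8     -> 28 -8
+      -> 20
negate -> -20
dup    -> -20 -20
9      -> -20 -20 9
over   -> -20 -20 9 -20
rot    -> -20 9 -20 -20

[-20, 9, -20, -20]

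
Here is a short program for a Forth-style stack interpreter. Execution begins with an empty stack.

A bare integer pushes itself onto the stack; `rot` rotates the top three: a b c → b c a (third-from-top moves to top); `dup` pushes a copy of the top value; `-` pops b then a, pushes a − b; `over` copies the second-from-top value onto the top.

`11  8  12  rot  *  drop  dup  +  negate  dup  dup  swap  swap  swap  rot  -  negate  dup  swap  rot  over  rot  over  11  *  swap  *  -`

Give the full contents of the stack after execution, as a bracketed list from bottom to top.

11     -> [11]
8      -> [11, 8]
12     -> [11, 8, 12]
rot    -> [8, 12, 11]
*      -> [8, 132]
drop   -> [8]
dup    -> [8, 8]
+      -> [16]
negate -> [-16]
dup    -> [-16, -16]
dup    -> [-16, -16, -16]
swap   -> [-16, -16, -16]
swap   -> [-16, -16, -16]
swap   -> [-16, -16, -16]
rot    -> [-16, -16, -16]
-      -> [-16, 0]
negate -> [-16, 0]
dup    -> [-16, 0, 0]
swap   -> [-16, 0, 0]
rot    -> [0, 0, -16]
over   -> [0, 0, -16, 0]
rot    -> [0, -16, 0, 0]
over   -> [0, -16, 0, 0, 0]
11     -> [0, -16, 0, 0, 0, 11]
*      -> [0, -16, 0, 0, 0]
swap   -> [0, -16, 0, 0, 0]
*      -> [0, -16, 0, 0]
-      -> [0, -16, 0]

[0, -16, 0]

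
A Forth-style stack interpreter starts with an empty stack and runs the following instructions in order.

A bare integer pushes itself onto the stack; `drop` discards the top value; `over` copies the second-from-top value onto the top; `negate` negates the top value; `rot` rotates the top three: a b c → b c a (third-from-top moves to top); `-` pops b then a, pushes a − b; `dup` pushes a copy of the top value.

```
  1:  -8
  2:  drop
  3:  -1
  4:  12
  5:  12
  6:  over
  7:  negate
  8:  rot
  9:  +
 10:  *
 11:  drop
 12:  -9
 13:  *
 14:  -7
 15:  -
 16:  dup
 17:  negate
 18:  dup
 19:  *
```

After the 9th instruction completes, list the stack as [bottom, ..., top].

-8     -> -8
drop   -> (empty)
-1     -> -1
12     -> -1 12
12     -> -1 12 12
over   -> -1 12 12 12
negate -> -1 12 12 -12
rot    -> -1 12 -12 12
+      -> -1 12 0

[-1, 12, 0]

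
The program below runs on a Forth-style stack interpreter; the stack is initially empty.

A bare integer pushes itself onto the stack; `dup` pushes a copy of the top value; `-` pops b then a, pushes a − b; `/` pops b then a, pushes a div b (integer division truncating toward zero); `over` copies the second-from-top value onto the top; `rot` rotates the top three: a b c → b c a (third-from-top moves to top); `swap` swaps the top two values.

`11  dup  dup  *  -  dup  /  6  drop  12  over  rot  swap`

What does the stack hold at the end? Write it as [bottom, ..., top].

11   -> [11]
dup  -> [11, 11]
dup  -> [11, 11, 11]
*    -> [11, 121]
-    -> [-110]
dup  -> [-110, -110]
/    -> [1]
6    -> [1, 6]
drop -> [1]
12   -> [1, 12]
over -> [1, 12, 1]
rot  -> [12, 1, 1]
swap -> [12, 1, 1]

[12, 1, 1]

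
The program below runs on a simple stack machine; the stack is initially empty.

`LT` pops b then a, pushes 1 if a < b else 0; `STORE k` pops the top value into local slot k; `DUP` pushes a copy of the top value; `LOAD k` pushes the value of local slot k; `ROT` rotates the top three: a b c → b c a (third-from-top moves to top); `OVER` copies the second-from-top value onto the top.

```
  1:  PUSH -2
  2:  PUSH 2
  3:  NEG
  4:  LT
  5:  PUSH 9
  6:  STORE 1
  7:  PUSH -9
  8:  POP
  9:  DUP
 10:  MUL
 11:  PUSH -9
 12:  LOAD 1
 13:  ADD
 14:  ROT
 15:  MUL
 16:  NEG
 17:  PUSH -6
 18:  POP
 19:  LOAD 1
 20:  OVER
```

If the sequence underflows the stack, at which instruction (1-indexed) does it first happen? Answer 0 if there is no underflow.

14

PUSH -2 → [-2]
PUSH 2  → [-2, 2]
NEG     → [-2, -2]
LT      → [0]
PUSH 9  → [0, 9]
STORE 1 → [0]
PUSH -9 → [0, -9]
POP     → [0]
DUP     → [0, 0]
MUL     → [0]
PUSH -9 → [0, -9]
LOAD 1  → [0, -9, 9]
ADD     → [0, 0]
ROT  — needs 3 operands, stack has 2 → underflow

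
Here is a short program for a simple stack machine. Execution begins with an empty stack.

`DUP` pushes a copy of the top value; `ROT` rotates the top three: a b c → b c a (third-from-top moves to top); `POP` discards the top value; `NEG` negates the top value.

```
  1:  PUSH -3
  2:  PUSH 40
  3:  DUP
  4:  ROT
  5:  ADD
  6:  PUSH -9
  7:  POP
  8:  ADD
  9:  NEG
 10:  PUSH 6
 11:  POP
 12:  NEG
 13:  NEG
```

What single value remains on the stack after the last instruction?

-77

PUSH -3 : -3
PUSH 40 : -3 40
DUP     : -3 40 40
ROT     : 40 40 -3
ADD     : 40 37
PUSH -9 : 40 37 -9
POP     : 40 37
ADD     : 77
NEG     : -77
PUSH 6  : -77 6
POP     : -77
NEG     : 77
NEG     : -77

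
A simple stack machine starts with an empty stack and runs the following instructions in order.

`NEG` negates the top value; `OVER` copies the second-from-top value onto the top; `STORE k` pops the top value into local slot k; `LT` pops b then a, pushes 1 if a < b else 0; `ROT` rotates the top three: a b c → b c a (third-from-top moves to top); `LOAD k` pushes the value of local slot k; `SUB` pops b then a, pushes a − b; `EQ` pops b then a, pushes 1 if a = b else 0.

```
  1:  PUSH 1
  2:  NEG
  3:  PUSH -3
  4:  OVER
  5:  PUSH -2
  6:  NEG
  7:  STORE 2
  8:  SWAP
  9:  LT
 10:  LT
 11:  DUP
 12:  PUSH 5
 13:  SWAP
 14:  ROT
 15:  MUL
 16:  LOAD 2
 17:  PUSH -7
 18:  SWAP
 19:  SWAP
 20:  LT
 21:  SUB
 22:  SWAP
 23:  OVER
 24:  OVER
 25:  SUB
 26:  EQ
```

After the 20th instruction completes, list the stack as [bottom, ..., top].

PUSH 1  → 1
NEG     → -1
PUSH -3 → -1 -3
OVER    → -1 -3 -1
PUSH -2 → -1 -3 -1 -2
NEG     → -1 -3 -1 2
STORE 2 → -1 -3 -1
SWAP    → -1 -1 -3
LT      → -1 0
LT      → 1
DUP     → 1 1
PUSH 5  → 1 1 5
SWAP    → 1 5 1
ROT     → 5 1 1
MUL     → 5 1
LOAD 2  → 5 1 2
PUSH -7 → 5 1 2 -7
SWAP    → 5 1 -7 2
SWAP    → 5 1 2 -7
LT      → 5 1 0

[5, 1, 0]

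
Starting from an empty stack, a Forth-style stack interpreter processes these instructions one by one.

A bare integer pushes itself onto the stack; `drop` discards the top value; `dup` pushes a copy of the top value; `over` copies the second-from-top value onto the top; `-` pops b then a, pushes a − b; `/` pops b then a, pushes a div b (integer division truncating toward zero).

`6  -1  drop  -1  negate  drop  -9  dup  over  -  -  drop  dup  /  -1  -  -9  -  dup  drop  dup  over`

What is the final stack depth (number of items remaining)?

3

6      : [6]
-1     : [6, -1]
drop   : [6]
-1     : [6, -1]
negate : [6, 1]
drop   : [6]
-9     : [6, -9]
dup    : [6, -9, -9]
over   : [6, -9, -9, -9]
-      : [6, -9, 0]
-      : [6, -9]
drop   : [6]
dup    : [6, 6]
/      : [1]
-1     : [1, -1]
-      : [2]
-9     : [2, -9]
-      : [11]
dup    : [11, 11]
drop   : [11]
dup    : [11, 11]
over   : [11, 11, 11]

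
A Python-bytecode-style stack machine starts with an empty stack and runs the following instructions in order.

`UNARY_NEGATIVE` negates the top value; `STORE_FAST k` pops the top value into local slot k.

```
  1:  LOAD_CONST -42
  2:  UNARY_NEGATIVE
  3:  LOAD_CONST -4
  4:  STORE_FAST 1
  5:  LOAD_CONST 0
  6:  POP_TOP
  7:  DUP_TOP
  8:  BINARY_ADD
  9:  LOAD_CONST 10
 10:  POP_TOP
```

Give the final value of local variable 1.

LOAD_CONST -42  [-42]
UNARY_NEGATIVE  [42]
LOAD_CONST -4   [42, -4]
STORE_FAST 1    [42]
LOAD_CONST 0    [42, 0]
POP_TOP         [42]
DUP_TOP         [42, 42]
BINARY_ADD      [84]
LOAD_CONST 10   [84, 10]
POP_TOP         [84]

-4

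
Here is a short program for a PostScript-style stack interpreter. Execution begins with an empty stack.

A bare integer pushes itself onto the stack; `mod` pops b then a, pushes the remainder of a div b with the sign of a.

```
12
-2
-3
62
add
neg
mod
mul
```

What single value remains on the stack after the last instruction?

12  : [12]
-2  : [12, -2]
-3  : [12, -2, -3]
62  : [12, -2, -3, 62]
add : [12, -2, 59]
neg : [12, -2, -59]
mod : [12, -2]
mul : [-24]

-24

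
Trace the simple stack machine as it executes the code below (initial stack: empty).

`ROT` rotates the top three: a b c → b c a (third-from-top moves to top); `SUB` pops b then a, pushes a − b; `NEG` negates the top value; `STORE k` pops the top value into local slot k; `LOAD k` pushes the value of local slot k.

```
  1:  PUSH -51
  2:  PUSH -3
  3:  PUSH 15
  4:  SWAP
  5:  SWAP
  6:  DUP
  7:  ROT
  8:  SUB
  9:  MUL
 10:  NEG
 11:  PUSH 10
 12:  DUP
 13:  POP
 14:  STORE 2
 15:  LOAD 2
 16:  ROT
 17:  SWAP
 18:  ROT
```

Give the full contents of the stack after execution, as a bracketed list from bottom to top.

PUSH -51 : [-51]
PUSH -3  : [-51, -3]
PUSH 15  : [-51, -3, 15]
SWAP     : [-51, 15, -3]
SWAP     : [-51, -3, 15]
DUP      : [-51, -3, 15, 15]
ROT      : [-51, 15, 15, -3]
SUB      : [-51, 15, 18]
MUL      : [-51, 270]
NEG      : [-51, -270]
PUSH 10  : [-51, -270, 10]
DUP      : [-51, -270, 10, 10]
POP      : [-51, -270, 10]
STORE 2  : [-51, -270]
LOAD 2   : [-51, -270, 10]
ROT      : [-270, 10, -51]
SWAP     : [-270, -51, 10]
ROT      : [-51, 10, -270]

[-51, 10, -270]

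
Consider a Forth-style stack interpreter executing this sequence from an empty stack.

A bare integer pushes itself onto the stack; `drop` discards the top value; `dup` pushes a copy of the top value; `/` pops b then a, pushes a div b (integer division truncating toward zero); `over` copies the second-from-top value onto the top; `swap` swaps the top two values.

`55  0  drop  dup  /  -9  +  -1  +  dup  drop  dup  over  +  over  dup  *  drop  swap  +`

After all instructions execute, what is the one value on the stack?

-27

55    55
0     55 0
drop  55
dup   55 55
/     1
-9    1 -9
+     -8
-1    -8 -1
+     -9
dup   -9 -9
drop  -9
dup   -9 -9
over  -9 -9 -9
+     -9 -18
over  -9 -18 -9
dup   -9 -18 -9 -9
*     -9 -18 81
drop  -9 -18
swap  -18 -9
+     -27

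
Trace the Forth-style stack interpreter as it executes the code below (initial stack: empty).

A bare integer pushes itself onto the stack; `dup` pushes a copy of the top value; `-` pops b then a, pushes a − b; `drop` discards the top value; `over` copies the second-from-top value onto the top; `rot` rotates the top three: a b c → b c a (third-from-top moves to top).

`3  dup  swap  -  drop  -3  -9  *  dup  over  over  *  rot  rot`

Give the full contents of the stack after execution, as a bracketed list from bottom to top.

[729, 27, 27]

3    : [3]
dup  : [3, 3]
swap : [3, 3]
-    : [0]
drop : []
-3   : [-3]
-9   : [-3, -9]
*    : [27]
dup  : [27, 27]
over : [27, 27, 27]
over : [27, 27, 27, 27]
*    : [27, 27, 729]
rot  : [27, 729, 27]
rot  : [729, 27, 27]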